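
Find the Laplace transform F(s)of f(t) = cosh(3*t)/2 s/(2*(s^2-9))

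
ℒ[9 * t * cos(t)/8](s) 9 * (s^2 - 1)/(8 * (s^2 + 1)^2)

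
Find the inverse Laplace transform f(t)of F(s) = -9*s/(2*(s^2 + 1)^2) -9*t*sin(t)/4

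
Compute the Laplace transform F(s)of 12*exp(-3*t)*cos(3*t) 12*(s+3)/((s+3)^2+9)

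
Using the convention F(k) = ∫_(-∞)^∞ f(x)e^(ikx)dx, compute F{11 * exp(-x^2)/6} 11 * sqrt(pi) * exp(-k^2/4)/6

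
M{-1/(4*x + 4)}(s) -pi*csc(pi*s)/4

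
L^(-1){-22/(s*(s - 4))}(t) -11*exp(2*t)*sinh(2*t)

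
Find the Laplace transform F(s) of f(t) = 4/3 4/(3*s) 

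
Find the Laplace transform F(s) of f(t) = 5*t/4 5/(4*s^2) 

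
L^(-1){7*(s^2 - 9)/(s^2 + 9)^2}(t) 7*t*cos(3*t)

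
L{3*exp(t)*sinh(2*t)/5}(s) 6/(5*((s - 1)^2 - 4))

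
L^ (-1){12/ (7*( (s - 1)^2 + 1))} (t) 12*exp (t)*sin (t)/7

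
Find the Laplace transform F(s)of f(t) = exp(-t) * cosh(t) (s + 1)/(s * (s + 2))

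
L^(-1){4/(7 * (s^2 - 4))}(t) 2 * sinh(2 * t)/7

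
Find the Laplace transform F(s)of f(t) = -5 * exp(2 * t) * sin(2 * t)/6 -5/(3 * (s - 2)^2 + 12)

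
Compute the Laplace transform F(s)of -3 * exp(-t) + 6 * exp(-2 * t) 6/(s + 2)-3/(s + 1)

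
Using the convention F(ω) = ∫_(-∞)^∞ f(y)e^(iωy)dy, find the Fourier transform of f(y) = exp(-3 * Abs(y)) 6/(ω^2 + 9)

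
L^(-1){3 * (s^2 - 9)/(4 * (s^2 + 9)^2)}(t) 3 * t * cos(3 * t)/4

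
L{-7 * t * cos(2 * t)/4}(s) 7 * (4 - s^2)/(4 * (s^2 + 4)^2)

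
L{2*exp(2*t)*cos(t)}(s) 2*(s - 2)/((s - 2)^2 + 1)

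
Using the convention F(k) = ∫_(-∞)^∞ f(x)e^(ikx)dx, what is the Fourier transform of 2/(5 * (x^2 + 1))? 2 * pi * exp(-Abs(k))/5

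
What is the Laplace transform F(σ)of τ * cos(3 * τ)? (σ^2 - 9)/(σ^2 + 9)^2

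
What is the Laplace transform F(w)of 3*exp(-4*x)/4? 3/(4*(w+4))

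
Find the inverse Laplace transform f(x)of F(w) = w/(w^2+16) cos(4*x)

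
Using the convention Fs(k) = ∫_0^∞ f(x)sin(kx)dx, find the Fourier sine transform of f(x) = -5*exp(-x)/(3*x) -5*atan(k)/3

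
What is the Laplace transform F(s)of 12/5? 12/(5 * s)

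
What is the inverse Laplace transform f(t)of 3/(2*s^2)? 3*t/2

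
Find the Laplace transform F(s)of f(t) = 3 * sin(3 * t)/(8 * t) 3 * atan(3/s)/8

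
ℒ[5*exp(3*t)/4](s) 5/(4*(s - 3))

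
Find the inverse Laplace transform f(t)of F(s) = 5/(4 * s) 5/4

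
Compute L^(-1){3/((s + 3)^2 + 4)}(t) 3*exp(-3*t)*sin(2*t)/2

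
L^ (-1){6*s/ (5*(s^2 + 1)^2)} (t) 3*t*sin (t)/5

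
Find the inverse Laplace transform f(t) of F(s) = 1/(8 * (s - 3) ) exp(3 * t) /8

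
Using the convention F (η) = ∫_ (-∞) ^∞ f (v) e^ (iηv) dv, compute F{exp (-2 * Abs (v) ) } 4/ (η^2 + 4) 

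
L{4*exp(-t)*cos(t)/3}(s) 4*(s + 1)/(3*((s + 1)^2 + 1))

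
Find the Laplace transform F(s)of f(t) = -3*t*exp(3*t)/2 -3/(2*(s - 3)^2)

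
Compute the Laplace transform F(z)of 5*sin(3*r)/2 15/(2*(z^2+9))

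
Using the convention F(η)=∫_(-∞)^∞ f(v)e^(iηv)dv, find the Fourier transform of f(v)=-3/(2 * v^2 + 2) -3 * pi * exp(-Abs(η))/2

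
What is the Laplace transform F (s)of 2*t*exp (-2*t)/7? 2/ (7*(s+2)^2)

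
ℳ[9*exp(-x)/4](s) 9*gamma(s)/4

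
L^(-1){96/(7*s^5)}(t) 4*t^4/7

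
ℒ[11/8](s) 11/(8 * s)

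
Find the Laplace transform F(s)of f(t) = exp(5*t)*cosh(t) (s - 5)/((s - 5)^2-1)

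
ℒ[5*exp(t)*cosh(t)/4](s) 5*(s - 1)/(4*s*(s - 2))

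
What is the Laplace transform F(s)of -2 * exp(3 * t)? -2/(s - 3)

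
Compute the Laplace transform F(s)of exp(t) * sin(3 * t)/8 3/(8 * ((s - 1)^2+9))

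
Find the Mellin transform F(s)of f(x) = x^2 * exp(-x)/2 gamma(s + 2)/2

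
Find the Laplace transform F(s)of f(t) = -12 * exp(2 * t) -12/(s - 2)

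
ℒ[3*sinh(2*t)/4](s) 3/(2*(s^2 - 4))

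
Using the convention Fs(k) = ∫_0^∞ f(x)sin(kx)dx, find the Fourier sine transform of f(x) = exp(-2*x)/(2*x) atan(k/2)/2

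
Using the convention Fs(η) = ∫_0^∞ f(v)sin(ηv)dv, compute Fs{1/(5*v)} pi/10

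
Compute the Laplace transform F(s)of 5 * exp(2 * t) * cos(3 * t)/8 5 * (s - 2)/(8 * ((s - 2)^2 + 9))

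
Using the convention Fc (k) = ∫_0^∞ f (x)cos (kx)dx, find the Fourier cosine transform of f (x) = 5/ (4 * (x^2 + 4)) 5 * pi * exp (-2 * k)/16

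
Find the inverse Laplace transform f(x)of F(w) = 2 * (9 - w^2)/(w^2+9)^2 -2 * x * cos(3 * x)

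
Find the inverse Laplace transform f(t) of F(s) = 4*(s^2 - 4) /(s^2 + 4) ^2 4*t*cos(2*t) 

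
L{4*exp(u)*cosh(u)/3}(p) 4*(p - 1)/(3*p*(p - 2))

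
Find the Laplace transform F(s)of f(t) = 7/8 7/(8 * s)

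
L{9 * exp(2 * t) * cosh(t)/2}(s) 9 * (s - 2)/(2 * ((s - 2)^2 - 1))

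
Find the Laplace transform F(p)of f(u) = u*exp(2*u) (p - 2)^(-2)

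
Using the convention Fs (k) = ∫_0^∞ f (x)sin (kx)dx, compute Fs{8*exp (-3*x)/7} 8*k/ (7*(k^2 + 9))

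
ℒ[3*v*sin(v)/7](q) 6*q/(7*(q^2 + 1)^2)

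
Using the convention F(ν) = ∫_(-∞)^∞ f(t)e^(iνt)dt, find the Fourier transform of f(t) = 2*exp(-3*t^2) 2*sqrt(3)*sqrt(pi)*exp(-ν^2/12)/3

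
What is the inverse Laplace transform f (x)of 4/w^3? 2*x^2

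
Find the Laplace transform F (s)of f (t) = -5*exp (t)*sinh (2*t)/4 -5/ (2*(s - 1)^2 - 8)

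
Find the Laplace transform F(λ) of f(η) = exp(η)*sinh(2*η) 2/((λ - 1) ^2 - 4) 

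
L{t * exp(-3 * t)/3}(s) 1/(3 * (s + 3)^2)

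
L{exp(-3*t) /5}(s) 1/(5*(s + 3) ) 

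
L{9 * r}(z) 9/z^2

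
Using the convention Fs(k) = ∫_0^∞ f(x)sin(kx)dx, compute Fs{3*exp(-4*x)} 3*k/(k^2+16)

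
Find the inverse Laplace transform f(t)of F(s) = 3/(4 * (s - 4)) 3 * exp(4 * t)/4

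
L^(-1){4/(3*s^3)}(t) 2*t^2/3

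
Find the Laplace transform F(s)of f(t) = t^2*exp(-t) 2/(s+1)^3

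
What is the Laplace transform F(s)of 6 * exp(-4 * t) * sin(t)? 6/((s+4)^2+1)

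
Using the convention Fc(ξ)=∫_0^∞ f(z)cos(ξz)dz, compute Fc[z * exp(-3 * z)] (9 - ξ^2)/(ξ^2 + 9)^2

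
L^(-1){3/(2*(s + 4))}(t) 3*exp(-4*t)/2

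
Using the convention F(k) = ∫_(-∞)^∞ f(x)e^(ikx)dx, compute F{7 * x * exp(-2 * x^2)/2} 7 * sqrt(2) * I * sqrt(pi) * k * exp(-k^2/8)/16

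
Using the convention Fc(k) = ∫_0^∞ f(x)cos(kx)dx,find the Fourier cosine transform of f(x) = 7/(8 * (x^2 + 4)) 7 * pi * exp(-2 * k)/32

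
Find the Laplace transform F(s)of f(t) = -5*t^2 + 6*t 6/s^2-10/s^3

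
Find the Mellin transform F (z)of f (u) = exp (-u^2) gamma (z/2)/2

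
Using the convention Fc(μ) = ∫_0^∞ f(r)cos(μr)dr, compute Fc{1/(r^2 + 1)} pi*exp(-μ)/2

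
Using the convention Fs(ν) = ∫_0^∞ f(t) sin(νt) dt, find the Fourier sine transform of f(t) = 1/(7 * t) pi/14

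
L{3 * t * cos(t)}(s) 3 * (s^2 - 1)/(s^2 + 1)^2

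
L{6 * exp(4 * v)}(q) 6/(q - 4)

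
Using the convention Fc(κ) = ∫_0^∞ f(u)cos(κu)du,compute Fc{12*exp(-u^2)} 6*sqrt(pi)*exp(-κ^2/4)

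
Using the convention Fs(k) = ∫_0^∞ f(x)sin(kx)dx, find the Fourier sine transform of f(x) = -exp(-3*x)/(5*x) -atan(k/3)/5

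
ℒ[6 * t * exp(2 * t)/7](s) 6/(7 * (s - 2)^2)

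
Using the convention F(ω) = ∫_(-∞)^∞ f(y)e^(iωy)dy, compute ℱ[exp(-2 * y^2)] sqrt(2) * sqrt(pi) * exp(-ω^2/8)/2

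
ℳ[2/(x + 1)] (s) 2*pi*csc(pi*s)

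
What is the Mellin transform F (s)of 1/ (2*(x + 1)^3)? pi*(s - 2)*(s - 1)/ (4*sin (pi*s))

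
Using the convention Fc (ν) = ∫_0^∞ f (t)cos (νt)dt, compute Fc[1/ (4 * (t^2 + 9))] pi * exp (-3 * ν)/24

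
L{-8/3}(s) -8/(3*s)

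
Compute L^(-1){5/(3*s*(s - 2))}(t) 5*exp(t)*sinh(t)/3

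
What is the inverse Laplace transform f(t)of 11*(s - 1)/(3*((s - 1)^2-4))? 11*exp(t)*cosh(2*t)/3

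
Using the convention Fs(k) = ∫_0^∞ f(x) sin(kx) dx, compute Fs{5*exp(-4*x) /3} 5*k/(3*(k^2 + 16) ) 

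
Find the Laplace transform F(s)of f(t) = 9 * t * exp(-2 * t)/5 9/(5 * (s + 2)^2)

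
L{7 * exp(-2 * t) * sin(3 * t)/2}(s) 21/(2 * ((s + 2)^2 + 9))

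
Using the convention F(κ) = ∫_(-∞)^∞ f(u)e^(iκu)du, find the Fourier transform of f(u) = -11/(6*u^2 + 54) -11*pi*exp(-3*Abs(κ))/18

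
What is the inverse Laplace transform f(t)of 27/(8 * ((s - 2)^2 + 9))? 9 * exp(2 * t) * sin(3 * t)/8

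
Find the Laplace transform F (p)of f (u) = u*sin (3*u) 6*p/ (p^2 + 9)^2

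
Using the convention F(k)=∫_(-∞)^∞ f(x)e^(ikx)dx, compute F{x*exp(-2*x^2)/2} sqrt(2)*I*sqrt(pi)*k*exp(-k^2/8)/16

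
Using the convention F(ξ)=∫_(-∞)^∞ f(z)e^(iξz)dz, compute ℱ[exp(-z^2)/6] sqrt(pi)*exp(-ξ^2/4)/6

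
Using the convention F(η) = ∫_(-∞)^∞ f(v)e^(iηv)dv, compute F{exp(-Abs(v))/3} 2/(3*(η^2 + 1))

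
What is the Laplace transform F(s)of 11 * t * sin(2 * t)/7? 44 * s/(7 * (s^2 + 4)^2)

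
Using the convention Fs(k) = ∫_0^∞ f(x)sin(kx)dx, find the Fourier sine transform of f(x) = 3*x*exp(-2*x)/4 3*k/(k^2 + 4)^2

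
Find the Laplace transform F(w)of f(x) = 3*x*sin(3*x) 18*w/(w^2+9)^2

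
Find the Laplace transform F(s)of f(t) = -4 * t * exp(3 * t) -4/(s - 3)^2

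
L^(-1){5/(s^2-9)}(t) 5*sinh(3*t)/3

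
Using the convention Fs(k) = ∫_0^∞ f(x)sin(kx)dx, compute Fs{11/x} 11*pi/2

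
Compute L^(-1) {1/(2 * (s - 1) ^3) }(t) t^2 * exp(t) /4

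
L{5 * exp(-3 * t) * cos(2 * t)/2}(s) 5 * (s + 3)/(2 * ((s + 3)^2 + 4))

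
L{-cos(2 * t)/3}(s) -s/(3 * s^2 + 12)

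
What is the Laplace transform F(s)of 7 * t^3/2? 21/s^4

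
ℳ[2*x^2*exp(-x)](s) 2*gamma(s + 2)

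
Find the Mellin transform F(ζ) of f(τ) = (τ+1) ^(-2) (-pi * ζ+pi) /sin(pi * ζ) 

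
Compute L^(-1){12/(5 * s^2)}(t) 12 * t/5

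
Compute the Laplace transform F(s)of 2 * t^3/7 12/(7 * s^4)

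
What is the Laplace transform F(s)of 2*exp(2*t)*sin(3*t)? 6/((s - 2)^2 + 9)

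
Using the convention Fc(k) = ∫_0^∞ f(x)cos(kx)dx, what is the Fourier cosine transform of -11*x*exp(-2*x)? 11*(k^2 - 4)/(k^2+4)^2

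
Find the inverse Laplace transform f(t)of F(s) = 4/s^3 2*t^2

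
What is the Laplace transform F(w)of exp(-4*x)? 1/(w + 4)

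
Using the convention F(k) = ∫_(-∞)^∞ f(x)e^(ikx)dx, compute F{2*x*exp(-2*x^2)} sqrt(2)*I*sqrt(pi)*k*exp(-k^2/8)/4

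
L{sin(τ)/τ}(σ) atan(1/σ)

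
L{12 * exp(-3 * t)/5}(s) 12/(5 * (s + 3))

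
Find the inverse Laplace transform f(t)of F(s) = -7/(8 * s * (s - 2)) -7 * exp(t) * sinh(t)/8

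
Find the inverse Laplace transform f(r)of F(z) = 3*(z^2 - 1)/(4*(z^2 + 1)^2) 3*r*cos(r)/4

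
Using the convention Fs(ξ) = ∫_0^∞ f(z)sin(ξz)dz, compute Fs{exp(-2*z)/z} atan(ξ/2)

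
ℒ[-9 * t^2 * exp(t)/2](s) -9/(s - 1)^3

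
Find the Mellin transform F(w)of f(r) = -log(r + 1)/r pi*csc(pi*w)/(w - 1)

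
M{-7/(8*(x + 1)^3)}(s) -7*pi*(s - 2)*(s - 1)/(16*sin(pi*s))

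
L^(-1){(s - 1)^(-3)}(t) t^2*exp(t)/2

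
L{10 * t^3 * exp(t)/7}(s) 60/(7 * (s - 1)^4)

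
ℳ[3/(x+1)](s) 3 * pi * csc(pi * s)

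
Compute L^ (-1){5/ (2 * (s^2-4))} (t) 5 * sinh (2 * t)/4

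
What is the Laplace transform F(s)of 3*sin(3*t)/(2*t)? 3*atan(3/s)/2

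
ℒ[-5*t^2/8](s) -5/(4*s^3)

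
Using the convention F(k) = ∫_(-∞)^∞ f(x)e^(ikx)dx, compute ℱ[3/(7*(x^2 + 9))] pi*exp(-3*Abs(k))/7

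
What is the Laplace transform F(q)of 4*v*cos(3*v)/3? 4*(q^2 - 9)/(3*(q^2 + 9)^2)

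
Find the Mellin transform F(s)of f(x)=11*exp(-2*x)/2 11*gamma(s)/(2*2^s)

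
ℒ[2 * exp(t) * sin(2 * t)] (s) 4/((s - 1)^2 + 4)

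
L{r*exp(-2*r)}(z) (z + 2)^(-2)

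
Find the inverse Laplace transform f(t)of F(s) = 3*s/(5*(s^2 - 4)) 3*cosh(2*t)/5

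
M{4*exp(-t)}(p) 4*gamma(p)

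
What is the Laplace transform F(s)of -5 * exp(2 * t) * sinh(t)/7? -5/(7 * (s - 2)^2 - 7)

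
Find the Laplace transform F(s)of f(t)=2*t 2/s^2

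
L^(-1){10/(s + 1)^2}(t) 10 * t * exp(-t)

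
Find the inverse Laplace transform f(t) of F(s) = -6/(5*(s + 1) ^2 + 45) -2*exp(-t)*sin(3*t) /5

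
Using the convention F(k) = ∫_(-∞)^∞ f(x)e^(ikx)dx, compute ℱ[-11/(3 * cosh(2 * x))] -11 * pi/(6 * cosh(pi * k/4))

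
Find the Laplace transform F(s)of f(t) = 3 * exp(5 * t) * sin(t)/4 3/(4 * ((s - 5)^2 + 1))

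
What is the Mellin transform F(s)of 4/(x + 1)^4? 2 * gamma(s) * gamma(4 - s)/3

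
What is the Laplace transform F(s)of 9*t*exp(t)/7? 9/(7*(s - 1)^2)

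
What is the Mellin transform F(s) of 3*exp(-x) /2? 3*gamma(s) /2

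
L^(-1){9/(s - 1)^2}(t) 9*t*exp(t)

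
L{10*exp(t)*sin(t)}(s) 10/((s - 1)^2 + 1)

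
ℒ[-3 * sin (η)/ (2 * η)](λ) -3 * atan (1/λ)/2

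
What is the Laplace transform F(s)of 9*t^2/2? 9/s^3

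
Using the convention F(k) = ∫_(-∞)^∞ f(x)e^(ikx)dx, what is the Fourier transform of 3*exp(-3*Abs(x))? 18/(k^2 + 9)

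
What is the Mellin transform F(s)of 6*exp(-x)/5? 6*gamma(s)/5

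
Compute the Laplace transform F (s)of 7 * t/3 7/ (3 * s^2)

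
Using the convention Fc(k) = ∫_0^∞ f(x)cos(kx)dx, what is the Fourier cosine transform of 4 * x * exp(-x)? 4 * (1 - k^2)/(k^2 + 1)^2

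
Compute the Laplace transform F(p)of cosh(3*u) p/(p^2 - 9)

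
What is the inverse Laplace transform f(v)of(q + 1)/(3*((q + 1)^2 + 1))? exp(-v)*cos(v)/3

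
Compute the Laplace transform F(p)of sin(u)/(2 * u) atan(1/p)/2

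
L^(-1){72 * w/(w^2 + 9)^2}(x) 12 * x * sin(3 * x)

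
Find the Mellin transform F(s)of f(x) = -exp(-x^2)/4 -gamma(s/2)/8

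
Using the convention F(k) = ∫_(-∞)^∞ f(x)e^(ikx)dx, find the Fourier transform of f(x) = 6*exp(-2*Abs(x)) 24/(k^2 + 4)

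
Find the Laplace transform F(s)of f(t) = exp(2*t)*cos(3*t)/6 (s - 2)/(6*((s - 2)^2 + 9))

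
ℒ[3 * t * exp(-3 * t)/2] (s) 3/(2 * (s + 3)^2)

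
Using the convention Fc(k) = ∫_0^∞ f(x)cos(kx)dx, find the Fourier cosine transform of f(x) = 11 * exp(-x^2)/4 11 * sqrt(pi) * exp(-k^2/4)/8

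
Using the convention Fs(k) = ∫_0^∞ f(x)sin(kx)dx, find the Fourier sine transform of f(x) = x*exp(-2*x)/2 2*k/(k^2 + 4)^2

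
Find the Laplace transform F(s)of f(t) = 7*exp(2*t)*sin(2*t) 14/((s - 2)^2 + 4)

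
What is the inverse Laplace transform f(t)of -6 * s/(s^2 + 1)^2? -3 * t * sin(t)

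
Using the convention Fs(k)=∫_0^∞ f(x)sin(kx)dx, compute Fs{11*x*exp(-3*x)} 66*k/(k^2 + 9)^2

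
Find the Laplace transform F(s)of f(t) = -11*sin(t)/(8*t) -11*atan(1/s)/8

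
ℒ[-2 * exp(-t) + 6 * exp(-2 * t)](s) 6/(s + 2)-2/(s + 1)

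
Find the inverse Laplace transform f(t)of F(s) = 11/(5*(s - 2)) 11*exp(2*t)/5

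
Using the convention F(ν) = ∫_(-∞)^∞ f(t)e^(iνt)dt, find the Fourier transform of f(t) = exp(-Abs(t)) 2/(ν^2 + 1)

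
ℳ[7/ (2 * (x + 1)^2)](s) -7 * pi * (s - 1)/ (2 * sin (pi * s))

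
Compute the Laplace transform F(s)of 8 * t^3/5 48/(5 * s^4)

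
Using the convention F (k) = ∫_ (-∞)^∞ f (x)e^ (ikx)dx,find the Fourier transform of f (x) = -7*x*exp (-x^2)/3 -7*I*sqrt (pi)*k*exp (-k^2/4)/6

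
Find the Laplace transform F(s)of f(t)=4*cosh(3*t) 4*s/(s^2 - 9)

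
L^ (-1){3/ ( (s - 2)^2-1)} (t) 3*exp (2*t)*sinh (t)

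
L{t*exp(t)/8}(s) 1/(8*(s - 1)^2)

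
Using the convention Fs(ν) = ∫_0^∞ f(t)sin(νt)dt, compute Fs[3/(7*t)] 3*pi/14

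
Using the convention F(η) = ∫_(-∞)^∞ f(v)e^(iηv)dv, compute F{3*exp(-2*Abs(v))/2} 6/(η^2 + 4)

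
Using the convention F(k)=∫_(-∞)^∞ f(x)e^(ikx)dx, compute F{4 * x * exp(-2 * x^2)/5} sqrt(2) * I * sqrt(pi) * k * exp(-k^2/8)/10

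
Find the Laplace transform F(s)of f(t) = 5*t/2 5/(2*s^2)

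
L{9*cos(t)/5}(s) 9*s/(5*(s^2+1))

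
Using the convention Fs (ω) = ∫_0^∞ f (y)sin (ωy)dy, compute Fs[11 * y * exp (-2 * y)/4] 11 * ω/ (ω^2 + 4)^2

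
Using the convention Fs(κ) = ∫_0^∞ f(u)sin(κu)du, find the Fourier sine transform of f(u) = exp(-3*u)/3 κ/(3*(κ^2 + 9))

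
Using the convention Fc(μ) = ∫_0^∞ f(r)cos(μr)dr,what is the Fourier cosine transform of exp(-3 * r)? 3/(μ^2 + 9)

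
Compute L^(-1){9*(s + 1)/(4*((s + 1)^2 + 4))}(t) 9*exp(-t)*cos(2*t)/4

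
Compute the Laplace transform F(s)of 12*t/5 12/(5*s^2)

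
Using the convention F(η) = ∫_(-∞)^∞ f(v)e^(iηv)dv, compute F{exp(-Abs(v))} 2/(η^2 + 1)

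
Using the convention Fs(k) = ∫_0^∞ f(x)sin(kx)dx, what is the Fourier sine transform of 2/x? pi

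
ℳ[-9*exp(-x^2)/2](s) -9*gamma(s/2)/4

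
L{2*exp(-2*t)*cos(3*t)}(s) 2*(s + 2)/((s + 2)^2 + 9)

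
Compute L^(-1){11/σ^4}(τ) 11*τ^3/6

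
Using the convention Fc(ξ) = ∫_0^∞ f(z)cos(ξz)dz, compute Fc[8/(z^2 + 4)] 2*pi*exp(-2*ξ)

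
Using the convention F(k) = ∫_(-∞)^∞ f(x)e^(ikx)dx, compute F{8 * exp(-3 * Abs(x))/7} 48/(7 * (k^2 + 9))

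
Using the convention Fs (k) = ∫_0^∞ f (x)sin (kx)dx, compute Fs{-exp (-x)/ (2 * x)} -atan (k)/2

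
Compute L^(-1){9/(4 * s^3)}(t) 9 * t^2/8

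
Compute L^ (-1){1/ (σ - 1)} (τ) exp (τ)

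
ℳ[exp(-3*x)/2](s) gamma(s)/(2*3^s)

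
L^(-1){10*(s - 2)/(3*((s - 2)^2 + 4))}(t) 10*exp(2*t)*cos(2*t)/3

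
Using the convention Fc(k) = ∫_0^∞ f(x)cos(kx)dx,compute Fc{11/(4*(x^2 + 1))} 11*pi*exp(-k)/8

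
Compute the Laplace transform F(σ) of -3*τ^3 -18/σ^4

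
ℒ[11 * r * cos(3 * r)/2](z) 11 * (z^2 - 9)/(2 * (z^2 + 9)^2)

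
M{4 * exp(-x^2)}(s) 2 * gamma(s/2)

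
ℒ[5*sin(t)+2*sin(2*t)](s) 4/(s^2+4)+5/(s^2+1)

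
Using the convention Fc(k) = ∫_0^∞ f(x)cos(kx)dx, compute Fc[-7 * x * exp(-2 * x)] 7 * (k^2-4)/(k^2+4)^2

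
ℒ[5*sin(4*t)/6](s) 10/(3*(s^2+16))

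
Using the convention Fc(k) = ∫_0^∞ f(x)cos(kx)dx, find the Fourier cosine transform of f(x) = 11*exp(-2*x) 22/(k^2 + 4)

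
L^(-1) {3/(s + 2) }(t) 3*exp(-2*t) 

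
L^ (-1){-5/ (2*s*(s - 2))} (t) -5*exp (t)*sinh (t)/2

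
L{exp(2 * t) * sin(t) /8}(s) 1/(8 * ((s - 2) ^2 + 1) ) 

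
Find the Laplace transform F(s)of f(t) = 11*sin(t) 11/(s^2 + 1)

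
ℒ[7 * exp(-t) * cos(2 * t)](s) 7 * (s + 1) /((s + 1) ^2 + 4) 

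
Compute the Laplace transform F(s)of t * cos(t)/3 (s^2 - 1)/(3 * (s^2+1)^2)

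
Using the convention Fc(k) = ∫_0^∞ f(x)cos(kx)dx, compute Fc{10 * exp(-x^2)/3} 5 * sqrt(pi) * exp(-k^2/4)/3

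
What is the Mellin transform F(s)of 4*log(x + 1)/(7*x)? -4*pi*csc(pi*s)/(7*s - 7)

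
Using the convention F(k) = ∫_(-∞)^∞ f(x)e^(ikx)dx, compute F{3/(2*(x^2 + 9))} pi*exp(-3*Abs(k))/2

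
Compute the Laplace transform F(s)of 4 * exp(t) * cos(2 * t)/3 4 * (s - 1)/(3 * ((s - 1)^2 + 4))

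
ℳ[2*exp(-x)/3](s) 2*gamma(s)/3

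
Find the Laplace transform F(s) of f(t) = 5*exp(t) 5/(s - 1) 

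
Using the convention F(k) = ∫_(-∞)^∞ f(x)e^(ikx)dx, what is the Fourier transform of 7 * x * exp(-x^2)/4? 7 * I * sqrt(pi) * k * exp(-k^2/4)/8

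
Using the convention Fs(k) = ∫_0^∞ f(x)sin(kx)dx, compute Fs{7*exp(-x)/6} 7*k/(6*(k^2 + 1))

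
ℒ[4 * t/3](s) 4/(3 * s^2)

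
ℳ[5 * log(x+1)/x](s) -5 * pi * csc(pi * s)/(s - 1)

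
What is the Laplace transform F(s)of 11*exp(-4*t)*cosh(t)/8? 11*(s + 4)/(8*((s + 4)^2 - 1))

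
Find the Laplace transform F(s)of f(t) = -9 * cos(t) -9 * s/(s^2 + 1)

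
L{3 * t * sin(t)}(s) 6 * s/(s^2+1)^2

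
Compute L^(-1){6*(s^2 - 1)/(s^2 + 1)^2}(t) 6*t*cos(t)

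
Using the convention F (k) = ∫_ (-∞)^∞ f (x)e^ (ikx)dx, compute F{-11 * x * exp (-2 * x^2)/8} -11 * sqrt (2) * I * sqrt (pi) * k * exp (-k^2/8)/64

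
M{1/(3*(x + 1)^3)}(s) pi*(s - 2)*(s - 1)/(6*sin(pi*s))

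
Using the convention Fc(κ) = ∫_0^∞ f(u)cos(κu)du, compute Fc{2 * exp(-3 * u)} 6/(κ^2 + 9)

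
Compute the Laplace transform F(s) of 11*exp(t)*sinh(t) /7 11/(7*s*(s - 2) ) 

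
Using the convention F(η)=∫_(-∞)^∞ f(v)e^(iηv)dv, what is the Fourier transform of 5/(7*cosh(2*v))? 5*pi/(14*cosh(pi*η/4))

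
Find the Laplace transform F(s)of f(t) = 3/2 3/(2*s)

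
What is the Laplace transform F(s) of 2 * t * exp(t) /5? 2/(5 * (s - 1) ^2) 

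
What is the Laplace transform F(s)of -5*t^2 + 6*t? 6/s^2 - 10/s^3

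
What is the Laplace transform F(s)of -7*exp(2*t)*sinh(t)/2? -7/(2*(s - 2)^2 - 2)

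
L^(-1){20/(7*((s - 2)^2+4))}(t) 10*exp(2*t)*sin(2*t)/7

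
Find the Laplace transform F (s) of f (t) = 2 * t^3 12/s^4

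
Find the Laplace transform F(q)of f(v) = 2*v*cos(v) 2*(q^2-1)/(q^2+1)^2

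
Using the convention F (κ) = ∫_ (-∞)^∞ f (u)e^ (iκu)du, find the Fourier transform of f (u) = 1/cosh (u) pi/cosh (pi*κ/2)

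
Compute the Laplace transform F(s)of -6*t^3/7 -36/(7*s^4)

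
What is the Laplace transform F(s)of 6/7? 6/(7*s)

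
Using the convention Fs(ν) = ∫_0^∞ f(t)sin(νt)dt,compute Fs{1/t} pi/2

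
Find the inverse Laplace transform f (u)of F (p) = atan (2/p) sin (2 * u)/u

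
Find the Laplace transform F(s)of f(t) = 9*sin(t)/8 9/(8*(s^2 + 1))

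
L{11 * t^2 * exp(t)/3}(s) 22/(3 * (s - 1)^3)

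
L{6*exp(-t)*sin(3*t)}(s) 18/((s + 1)^2 + 9)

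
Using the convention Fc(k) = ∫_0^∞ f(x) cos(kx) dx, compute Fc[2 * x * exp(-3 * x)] 2 * (9 - k^2) /(k^2 + 9) ^2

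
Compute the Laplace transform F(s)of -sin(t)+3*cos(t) 3*s/(s^2+1) - 1/(s^2+1)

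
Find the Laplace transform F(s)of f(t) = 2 2/s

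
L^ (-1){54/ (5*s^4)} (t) 9*t^3/5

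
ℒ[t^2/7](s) 2/(7*s^3)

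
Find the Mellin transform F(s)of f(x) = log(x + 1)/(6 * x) -pi * csc(pi * s)/(6 * s - 6)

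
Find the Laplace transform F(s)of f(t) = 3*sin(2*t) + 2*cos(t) 6/(s^2 + 4) + 2*s/(s^2 + 1)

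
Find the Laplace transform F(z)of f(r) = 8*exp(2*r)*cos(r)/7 8*(z - 2)/(7*((z - 2)^2 + 1))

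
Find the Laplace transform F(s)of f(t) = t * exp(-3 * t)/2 1/(2 * (s + 3)^2)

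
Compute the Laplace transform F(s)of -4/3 -4/(3*s)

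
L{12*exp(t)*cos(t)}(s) 12*(s - 1)/((s - 1)^2+1)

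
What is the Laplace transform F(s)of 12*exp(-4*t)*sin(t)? 12/((s + 4)^2 + 1)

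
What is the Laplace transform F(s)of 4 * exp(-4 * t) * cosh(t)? 4 * (s + 4)/((s + 4)^2-1)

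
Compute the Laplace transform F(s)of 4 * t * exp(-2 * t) 4/(s + 2)^2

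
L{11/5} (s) 11/ (5*s)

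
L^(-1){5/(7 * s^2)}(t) 5 * t/7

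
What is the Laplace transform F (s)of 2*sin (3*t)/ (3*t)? 2*atan (3/s)/3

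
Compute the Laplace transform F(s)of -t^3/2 -3/s^4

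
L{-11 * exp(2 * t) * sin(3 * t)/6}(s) -11/(2 * (s - 2)^2 + 18)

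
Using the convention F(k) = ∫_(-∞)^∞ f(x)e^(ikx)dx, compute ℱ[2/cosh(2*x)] pi/cosh(pi*k/4)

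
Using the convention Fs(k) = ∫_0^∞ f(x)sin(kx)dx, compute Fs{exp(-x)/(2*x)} atan(k)/2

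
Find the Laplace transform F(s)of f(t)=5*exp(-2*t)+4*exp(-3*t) 5/(s+2)+4/(s+3)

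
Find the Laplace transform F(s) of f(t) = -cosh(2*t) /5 -s/(5*s^2 - 20) 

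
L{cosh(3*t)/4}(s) s/(4*(s^2 - 9))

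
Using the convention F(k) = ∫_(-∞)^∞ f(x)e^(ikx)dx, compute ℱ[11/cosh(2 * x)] 11 * pi/(2 * cosh(pi * k/4))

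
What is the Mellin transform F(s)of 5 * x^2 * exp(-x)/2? 5 * gamma(s+2)/2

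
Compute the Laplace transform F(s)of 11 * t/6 11/(6 * s^2)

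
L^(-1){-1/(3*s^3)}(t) -t^2/6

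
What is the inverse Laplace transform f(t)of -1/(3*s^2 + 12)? -sin(2*t)/6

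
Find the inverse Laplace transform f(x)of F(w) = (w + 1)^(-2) x*exp(-x)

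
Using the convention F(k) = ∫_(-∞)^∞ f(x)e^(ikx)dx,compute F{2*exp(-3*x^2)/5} 2*sqrt(3)*sqrt(pi)*exp(-k^2/12)/15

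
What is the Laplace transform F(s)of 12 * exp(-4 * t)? 12/(s + 4)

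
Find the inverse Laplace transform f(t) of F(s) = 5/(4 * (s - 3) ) 5 * exp(3 * t) /4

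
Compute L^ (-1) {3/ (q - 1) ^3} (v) 3*v^2*exp (v) /2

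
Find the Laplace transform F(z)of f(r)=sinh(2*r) 2/(z^2 - 4)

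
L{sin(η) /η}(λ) atan(1/λ) 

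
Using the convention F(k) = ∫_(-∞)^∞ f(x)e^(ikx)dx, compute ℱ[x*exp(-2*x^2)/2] sqrt(2)*I*sqrt(pi)*k*exp(-k^2/8)/16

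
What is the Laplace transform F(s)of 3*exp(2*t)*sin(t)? 3/((s - 2)^2 + 1)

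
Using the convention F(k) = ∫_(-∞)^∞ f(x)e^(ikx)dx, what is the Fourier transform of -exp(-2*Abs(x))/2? -2/(k^2 + 4)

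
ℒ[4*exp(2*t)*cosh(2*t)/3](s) 4*(s - 2)/(3*s*(s - 4))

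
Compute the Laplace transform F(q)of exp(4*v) 1/(q - 4)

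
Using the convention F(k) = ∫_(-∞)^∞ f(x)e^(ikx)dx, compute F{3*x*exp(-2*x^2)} 3*sqrt(2)*I*sqrt(pi)*k*exp(-k^2/8)/8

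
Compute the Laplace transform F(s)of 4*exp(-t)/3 4/(3*(s + 1))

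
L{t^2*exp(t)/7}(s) 2/(7*(s - 1)^3)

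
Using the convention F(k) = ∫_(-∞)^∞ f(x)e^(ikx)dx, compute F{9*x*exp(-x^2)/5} 9*I*sqrt(pi)*k*exp(-k^2/4)/10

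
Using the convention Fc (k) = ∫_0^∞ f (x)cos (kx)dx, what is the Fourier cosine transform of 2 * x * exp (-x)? 2 * (1 - k^2)/ (k^2 + 1)^2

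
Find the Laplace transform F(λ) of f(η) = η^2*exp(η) 2/(λ - 1) ^3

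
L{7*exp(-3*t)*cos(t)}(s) 7*(s+3)/((s+3)^2+1)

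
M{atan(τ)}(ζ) -pi*sec(pi*ζ/2)/(2*ζ)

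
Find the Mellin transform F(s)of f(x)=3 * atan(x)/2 -3 * pi * sec(pi * s/2)/(4 * s)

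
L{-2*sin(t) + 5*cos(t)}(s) 5*s/(s^2 + 1) - 2/(s^2 + 1)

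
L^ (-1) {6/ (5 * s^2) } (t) 6 * t/5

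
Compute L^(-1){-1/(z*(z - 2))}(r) -exp(r)*sinh(r)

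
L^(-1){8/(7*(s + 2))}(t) 8*exp(-2*t)/7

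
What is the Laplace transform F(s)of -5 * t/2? -5/(2 * s^2)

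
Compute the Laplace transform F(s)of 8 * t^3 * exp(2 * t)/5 48/(5 * (s - 2)^4)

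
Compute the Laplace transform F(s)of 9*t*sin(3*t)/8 27*s/(4*(s^2 + 9)^2)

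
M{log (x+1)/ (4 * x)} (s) -pi * csc (pi * s)/ (4 * s - 4)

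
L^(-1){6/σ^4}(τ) τ^3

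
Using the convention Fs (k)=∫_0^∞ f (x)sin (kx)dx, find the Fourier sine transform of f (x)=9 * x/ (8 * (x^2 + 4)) 9 * pi * exp (-2 * k)/16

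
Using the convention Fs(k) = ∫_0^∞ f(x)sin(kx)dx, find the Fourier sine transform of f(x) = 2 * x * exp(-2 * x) 8 * k/(k^2 + 4)^2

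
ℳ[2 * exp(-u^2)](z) gamma(z/2)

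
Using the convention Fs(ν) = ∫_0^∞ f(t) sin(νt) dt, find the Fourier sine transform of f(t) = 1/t pi/2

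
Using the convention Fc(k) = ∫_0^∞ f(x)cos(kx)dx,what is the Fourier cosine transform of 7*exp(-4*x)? 28/(k^2+16)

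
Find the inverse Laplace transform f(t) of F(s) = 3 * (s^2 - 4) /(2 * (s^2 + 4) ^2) 3 * t * cos(2 * t) /2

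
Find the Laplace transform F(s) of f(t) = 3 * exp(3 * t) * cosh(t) 3 * (s - 3) /((s - 3) ^2-1) 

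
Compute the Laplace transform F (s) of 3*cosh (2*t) 3*s/ (s^2-4) 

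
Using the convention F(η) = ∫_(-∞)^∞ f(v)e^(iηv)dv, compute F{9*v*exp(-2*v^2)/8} 9*sqrt(2)*I*sqrt(pi)*η*exp(-η^2/8)/64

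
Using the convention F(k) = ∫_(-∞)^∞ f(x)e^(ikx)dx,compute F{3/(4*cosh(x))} 3*pi/(4*cosh(pi*k/2))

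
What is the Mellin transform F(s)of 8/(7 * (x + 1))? 8 * pi * csc(pi * s)/7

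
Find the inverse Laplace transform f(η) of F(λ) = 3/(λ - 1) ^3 3 * η^2 * exp(η) /2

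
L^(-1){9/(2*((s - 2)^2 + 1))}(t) 9*exp(2*t)*sin(t)/2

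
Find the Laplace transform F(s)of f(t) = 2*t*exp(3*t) 2/(s - 3)^2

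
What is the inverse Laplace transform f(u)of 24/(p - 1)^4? 4*u^3*exp(u)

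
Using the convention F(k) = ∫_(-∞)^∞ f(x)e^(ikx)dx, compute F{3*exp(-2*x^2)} 3*sqrt(2)*sqrt(pi)*exp(-k^2/8)/2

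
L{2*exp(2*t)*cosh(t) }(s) 2*(s - 2) /((s - 2) ^2-1) 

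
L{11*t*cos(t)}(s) 11*(s^2 - 1)/(s^2 + 1)^2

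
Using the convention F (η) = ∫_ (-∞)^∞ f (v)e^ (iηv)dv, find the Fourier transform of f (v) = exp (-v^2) sqrt (pi)*exp (-η^2/4)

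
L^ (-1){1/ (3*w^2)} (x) x/3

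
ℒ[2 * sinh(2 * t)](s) 4/(s^2-4) 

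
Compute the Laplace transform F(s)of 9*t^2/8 9/(4*s^3)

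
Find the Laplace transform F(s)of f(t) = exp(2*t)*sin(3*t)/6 1/(2*((s - 2)^2+9))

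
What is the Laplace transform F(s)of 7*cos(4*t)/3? 7*s/(3*(s^2 + 16))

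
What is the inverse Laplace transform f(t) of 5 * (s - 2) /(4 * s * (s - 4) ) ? 5 * exp(2 * t) * cosh(2 * t) /4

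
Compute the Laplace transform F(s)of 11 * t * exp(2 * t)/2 11/(2 * (s - 2)^2)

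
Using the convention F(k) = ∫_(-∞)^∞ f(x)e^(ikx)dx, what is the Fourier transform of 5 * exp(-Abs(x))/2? 5/(k^2 + 1)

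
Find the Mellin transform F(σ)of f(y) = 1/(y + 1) pi*csc(pi*σ)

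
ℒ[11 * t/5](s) 11/(5 * s^2)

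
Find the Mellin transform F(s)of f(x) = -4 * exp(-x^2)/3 -2 * gamma(s/2)/3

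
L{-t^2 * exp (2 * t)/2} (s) -1/ (s - 2)^3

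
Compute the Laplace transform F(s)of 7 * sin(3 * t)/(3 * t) 7 * atan(3/s)/3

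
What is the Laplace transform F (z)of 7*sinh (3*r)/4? 21/ (4*(z^2 - 9))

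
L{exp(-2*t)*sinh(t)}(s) 1/((s + 2)^2-1)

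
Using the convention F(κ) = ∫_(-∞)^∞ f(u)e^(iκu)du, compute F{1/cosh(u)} pi/cosh(pi*κ/2)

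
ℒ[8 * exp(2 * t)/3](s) 8/(3 * (s - 2))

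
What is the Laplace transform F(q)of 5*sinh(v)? 5/(q^2 - 1)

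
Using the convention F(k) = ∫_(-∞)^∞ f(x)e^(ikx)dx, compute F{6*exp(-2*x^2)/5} 3*sqrt(2)*sqrt(pi)*exp(-k^2/8)/5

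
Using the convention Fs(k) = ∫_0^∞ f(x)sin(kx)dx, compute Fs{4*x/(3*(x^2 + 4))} 2*pi*exp(-2*k)/3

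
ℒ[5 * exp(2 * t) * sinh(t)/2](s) 5/(2 * ((s - 2)^2-1))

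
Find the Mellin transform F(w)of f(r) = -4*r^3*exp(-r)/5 -4*gamma(w + 3)/5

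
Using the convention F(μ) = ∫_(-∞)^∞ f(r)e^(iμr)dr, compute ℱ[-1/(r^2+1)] -pi*exp(-Abs(μ))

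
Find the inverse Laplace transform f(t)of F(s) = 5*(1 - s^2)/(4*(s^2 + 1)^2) -5*t*cos(t)/4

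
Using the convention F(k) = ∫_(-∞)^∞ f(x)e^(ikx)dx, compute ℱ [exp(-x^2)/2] sqrt(pi)*exp(-k^2/4)/2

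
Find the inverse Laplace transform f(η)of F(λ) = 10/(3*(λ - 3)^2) 10*η*exp(3*η)/3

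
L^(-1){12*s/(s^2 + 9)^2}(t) 2*t*sin(3*t)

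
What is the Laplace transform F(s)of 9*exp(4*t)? 9/(s - 4)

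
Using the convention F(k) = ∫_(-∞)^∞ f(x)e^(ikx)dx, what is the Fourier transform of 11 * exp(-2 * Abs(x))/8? 11/(2 * (k^2 + 4))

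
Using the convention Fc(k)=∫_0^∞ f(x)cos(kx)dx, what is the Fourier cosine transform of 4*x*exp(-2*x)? 4*(4 - k^2)/(k^2+4)^2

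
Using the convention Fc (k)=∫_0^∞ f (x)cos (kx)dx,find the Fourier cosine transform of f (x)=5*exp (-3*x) 15/ (k^2 + 9)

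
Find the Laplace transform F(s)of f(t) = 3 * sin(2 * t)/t 3 * atan(2/s)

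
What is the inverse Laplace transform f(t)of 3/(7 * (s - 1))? 3 * exp(t)/7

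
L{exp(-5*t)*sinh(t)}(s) 1/((s + 5)^2 - 1)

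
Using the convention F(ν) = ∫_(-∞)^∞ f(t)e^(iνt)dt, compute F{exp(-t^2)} sqrt(pi)*exp(-ν^2/4)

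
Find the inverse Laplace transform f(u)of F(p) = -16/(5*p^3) -8*u^2/5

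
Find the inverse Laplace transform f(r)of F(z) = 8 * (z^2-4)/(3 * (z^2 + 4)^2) 8 * r * cos(2 * r)/3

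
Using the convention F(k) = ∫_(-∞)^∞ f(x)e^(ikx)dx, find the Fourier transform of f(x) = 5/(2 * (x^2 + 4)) 5 * pi * exp(-2 * Abs(k))/4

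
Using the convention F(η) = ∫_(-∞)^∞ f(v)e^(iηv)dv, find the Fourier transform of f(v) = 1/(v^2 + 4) pi * exp(-2 * Abs(η))/2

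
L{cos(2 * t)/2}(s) s/(2 * (s^2 + 4))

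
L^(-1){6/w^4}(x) x^3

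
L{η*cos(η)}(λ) (λ^2 - 1)/(λ^2 + 1)^2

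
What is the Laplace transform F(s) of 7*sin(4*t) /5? 28/(5*(s^2 + 16) ) 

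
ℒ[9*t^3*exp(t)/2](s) 27/(s - 1)^4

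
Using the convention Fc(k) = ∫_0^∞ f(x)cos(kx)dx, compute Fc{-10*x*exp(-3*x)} 10*(k^2 - 9)/(k^2 + 9)^2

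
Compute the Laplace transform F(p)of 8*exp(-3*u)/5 8/(5*(p + 3))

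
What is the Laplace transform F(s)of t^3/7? 6/(7 * s^4)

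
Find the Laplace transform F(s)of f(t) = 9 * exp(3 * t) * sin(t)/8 9/(8 * ((s - 3)^2+1))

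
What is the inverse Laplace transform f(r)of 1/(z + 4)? exp(-4*r)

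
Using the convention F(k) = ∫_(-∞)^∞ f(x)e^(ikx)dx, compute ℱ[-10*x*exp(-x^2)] -5*I*sqrt(pi)*k*exp(-k^2/4)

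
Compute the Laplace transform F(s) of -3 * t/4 -3/(4 * s^2) 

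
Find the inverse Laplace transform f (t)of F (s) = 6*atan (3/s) 6*sin (3*t)/t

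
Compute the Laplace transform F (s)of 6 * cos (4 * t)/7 6 * s/ (7 * (s^2+16))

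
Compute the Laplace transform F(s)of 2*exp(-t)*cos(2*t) 2*(s + 1)/((s + 1)^2 + 4)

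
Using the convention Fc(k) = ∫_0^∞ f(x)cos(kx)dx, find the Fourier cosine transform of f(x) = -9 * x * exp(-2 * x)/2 9 * (k^2 - 4)/(2 * (k^2 + 4)^2)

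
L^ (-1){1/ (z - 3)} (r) exp (3 * r)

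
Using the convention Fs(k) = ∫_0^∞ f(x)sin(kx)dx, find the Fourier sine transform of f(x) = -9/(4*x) -9*pi/8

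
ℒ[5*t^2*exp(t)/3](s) 10/(3*(s - 1)^3)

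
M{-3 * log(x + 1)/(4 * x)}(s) 3 * pi * csc(pi * s)/(4 * (s - 1))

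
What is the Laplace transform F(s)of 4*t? 4/s^2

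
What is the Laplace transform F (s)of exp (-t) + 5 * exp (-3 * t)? 1/ (s + 1) + 5/ (s + 3)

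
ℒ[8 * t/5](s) 8/(5 * s^2)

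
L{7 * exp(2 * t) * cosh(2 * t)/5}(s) 7 * (s - 2)/(5 * s * (s - 4))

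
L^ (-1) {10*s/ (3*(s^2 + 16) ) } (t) 10*cos (4*t) /3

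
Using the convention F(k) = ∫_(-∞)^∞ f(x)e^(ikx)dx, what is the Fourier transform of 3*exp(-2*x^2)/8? 3*sqrt(2)*sqrt(pi)*exp(-k^2/8)/16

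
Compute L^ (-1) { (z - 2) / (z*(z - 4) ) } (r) exp (2*r)*cosh (2*r) 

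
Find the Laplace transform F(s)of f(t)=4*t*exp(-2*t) 4/(s+2)^2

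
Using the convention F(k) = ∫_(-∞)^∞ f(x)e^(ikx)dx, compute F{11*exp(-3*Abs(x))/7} 66/(7*(k^2 + 9))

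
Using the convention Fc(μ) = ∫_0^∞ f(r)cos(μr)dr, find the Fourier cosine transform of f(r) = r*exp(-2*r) (4 - μ^2)/(μ^2 + 4)^2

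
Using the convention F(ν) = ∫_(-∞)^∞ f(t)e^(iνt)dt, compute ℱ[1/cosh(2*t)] pi/(2*cosh(pi*ν/4))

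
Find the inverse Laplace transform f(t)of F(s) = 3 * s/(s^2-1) 3 * cosh(t)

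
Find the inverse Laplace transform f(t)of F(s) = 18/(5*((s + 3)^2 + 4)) 9*exp(-3*t)*sin(2*t)/5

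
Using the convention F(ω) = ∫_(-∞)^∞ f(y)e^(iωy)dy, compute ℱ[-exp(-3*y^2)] -sqrt(3)*sqrt(pi)*exp(-ω^2/12)/3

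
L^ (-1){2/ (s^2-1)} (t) 2 * sinh (t)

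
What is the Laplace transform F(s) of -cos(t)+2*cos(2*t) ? 2*s/(s^2+4) - s/(s^2+1) 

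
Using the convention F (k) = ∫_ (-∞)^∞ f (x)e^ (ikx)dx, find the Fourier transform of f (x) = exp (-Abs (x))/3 2/ (3 * (k^2 + 1))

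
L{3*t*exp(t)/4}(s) 3/(4*(s - 1)^2)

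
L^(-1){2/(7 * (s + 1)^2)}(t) 2 * t * exp(-t)/7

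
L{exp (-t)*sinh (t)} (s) 1/ (s*(s+2))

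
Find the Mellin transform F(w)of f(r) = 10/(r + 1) 10 * pi * csc(pi * w)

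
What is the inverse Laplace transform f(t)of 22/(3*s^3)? 11*t^2/3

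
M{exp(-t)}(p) gamma(p)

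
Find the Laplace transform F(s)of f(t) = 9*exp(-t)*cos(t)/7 9*(s + 1)/(7*((s + 1)^2 + 1))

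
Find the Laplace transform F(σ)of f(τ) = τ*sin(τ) 2*σ/(σ^2 + 1)^2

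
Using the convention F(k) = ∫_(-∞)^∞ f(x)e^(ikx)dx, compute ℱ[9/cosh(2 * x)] 9 * pi/(2 * cosh(pi * k/4))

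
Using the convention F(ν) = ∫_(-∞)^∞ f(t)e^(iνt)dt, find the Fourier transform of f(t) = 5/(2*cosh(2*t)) 5*pi/(4*cosh(pi*ν/4))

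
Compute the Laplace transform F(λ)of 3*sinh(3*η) 9/(λ^2 - 9)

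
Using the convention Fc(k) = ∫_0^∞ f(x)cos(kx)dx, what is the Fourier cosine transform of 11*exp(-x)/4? 11/(4*(k^2 + 1))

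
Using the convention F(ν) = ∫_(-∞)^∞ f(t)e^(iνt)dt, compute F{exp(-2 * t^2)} sqrt(2) * sqrt(pi) * exp(-ν^2/8)/2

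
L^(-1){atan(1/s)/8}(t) sin(t)/(8 * t)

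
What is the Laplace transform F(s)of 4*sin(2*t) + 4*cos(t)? 4*s/(s^2 + 1) + 8/(s^2 + 4)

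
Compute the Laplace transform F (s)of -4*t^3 -24/s^4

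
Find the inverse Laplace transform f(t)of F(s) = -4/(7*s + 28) -4*exp(-4*t)/7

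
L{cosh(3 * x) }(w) w/(w^2 - 9) 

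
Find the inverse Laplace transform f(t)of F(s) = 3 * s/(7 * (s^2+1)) 3 * cos(t)/7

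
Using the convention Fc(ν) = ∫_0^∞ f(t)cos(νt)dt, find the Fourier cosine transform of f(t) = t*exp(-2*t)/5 (4 - ν^2)/(5*(ν^2 + 4)^2)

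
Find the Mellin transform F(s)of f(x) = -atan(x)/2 pi * sec(pi * s/2)/(4 * s)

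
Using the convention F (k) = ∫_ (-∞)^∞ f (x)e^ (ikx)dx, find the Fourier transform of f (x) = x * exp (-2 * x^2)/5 sqrt (2) * I * sqrt (pi) * k * exp (-k^2/8)/40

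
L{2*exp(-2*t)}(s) 2/(s + 2)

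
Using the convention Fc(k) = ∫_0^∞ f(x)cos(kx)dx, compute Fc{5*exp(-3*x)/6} 5/(2*(k^2+9))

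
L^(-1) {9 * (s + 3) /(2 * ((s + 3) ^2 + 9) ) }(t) 9 * exp(-3 * t) * cos(3 * t) /2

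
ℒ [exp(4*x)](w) 1/(w - 4)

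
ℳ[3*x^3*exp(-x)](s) 3*gamma(s+3)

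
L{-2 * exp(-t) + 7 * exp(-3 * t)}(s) 7/(s + 3)-2/(s + 1)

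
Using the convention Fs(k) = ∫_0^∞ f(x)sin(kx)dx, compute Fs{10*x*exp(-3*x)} 60*k/(k^2 + 9)^2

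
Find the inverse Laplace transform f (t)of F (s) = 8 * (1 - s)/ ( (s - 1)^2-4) -8 * exp (t) * cosh (2 * t)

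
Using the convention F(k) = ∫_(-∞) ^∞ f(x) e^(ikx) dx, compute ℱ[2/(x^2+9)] 2*pi*exp(-3*Abs(k) ) /3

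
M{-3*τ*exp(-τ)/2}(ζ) -3*gamma(ζ + 1)/2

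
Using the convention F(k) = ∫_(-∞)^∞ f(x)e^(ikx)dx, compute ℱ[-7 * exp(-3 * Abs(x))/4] -21/(2 * k^2 + 18)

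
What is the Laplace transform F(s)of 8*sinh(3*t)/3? 8/(s^2 - 9)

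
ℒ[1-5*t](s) 1/s - 5/s^2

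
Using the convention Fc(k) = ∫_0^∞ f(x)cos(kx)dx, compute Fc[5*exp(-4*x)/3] 20/(3*(k^2 + 16))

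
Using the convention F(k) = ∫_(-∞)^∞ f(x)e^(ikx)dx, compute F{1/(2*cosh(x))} pi/(2*cosh(pi*k/2))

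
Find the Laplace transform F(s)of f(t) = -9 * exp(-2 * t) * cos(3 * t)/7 9 * (-s - 2)/(7 * ((s + 2)^2 + 9))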